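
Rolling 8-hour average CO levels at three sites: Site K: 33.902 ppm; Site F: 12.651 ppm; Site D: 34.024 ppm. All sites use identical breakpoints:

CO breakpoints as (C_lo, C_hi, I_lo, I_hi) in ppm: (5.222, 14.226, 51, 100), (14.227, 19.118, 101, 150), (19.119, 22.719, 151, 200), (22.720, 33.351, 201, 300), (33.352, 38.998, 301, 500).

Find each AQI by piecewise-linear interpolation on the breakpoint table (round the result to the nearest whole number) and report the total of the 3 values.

Site K: row 33.352–38.998 (AQI 301–500). (500−301)·(33.902−33.352)/(38.998−33.352) + 301 = 199·0.550/5.646 + 301 ≈ 320.39 → 320.
Site F: row 5.222–14.226 (AQI 51–100). (100−51)·(12.651−5.222)/(14.226−5.222) + 51 = 49·7.429/9.004 + 51 ≈ 91.43 → 91.
Site D: 34.024 ∈ [33.352, 38.998] ↔ index [301, 500].
301 + (34.024−33.352)·(500−301)/(38.998−33.352) = 301 + 0.672·199/5.646 ≈ 324.69, so AQI = 325.
AQIs: Site K=320, Site F=91, Site D=325. Sum = 320 + 91 + 325 = 736.

736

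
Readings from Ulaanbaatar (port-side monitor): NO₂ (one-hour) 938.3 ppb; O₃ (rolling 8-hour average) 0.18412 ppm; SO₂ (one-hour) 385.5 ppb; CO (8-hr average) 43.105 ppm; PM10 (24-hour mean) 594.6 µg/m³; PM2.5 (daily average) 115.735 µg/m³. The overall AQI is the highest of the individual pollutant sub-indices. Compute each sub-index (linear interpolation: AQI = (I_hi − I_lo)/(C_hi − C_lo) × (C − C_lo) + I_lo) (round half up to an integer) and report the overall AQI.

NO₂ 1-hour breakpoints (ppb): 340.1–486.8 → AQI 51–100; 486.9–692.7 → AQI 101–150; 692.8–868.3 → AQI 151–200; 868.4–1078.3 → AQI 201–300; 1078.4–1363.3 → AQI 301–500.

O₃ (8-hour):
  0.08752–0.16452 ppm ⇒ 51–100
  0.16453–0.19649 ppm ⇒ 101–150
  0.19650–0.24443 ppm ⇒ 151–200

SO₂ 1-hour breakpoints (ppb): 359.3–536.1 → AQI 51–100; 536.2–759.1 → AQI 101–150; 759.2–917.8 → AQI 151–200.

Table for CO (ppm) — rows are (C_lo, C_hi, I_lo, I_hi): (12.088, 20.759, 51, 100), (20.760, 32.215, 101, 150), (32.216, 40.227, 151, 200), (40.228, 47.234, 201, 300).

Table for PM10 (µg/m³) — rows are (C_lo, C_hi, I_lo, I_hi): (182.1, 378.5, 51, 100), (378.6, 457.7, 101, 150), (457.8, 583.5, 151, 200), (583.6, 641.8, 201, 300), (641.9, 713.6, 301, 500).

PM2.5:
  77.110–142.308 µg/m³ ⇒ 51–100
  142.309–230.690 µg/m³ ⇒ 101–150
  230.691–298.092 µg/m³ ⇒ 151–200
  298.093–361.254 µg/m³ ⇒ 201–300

242

NO₂: row 868.4–1078.3 (AQI 201–300). (300−201)·(938.3−868.4)/(1078.3−868.4) + 201 = 99·69.9/209.9 + 201 ≈ 233.97 → 234.
O₃: 0.18412 lies in 0.16453–0.19649, so I_lo=101, I_hi=150, C_lo=0.16453, C_hi=0.19649.
(150−101)/(0.19649−0.16453) × (0.18412−0.16453) + 101 = 49/0.03196 × 0.01959 + 101 ≈ 131.03 → 131.
SO₂: 385.5 lies in 359.3–536.1, so I_lo=51, I_hi=100, C_lo=359.3, C_hi=536.1.
(100−51)/(536.1−359.3) × (385.5−359.3) + 51 = 49/176.8 × 26.2 + 51 ≈ 58.26 → 58.
CO: 43.105 ∈ [40.228, 47.234] ↔ index [201, 300].
201 + (43.105−40.228)·(300−201)/(47.234−40.228) = 201 + 2.877·99/7.006 ≈ 241.65, so AQI = 242.
PM10: 594.6 ∈ [583.6, 641.8] ↔ index [201, 300].
201 + (594.6−583.6)·(300−201)/(641.8−583.6) = 201 + 11.0·99/58.2 ≈ 219.71, so AQI = 220.
PM2.5: row 77.110–142.308 (AQI 51–100). (100−51)·(115.735−77.110)/(142.308−77.110) + 51 = 49·38.625/65.198 + 51 ≈ 80.03 → 80.
Sub-indices: NO₂→234, O₃→131, SO₂→58, CO→242, PM10→220, PM2.5→80. Overall AQI = max = 242; dominant pollutant is CO.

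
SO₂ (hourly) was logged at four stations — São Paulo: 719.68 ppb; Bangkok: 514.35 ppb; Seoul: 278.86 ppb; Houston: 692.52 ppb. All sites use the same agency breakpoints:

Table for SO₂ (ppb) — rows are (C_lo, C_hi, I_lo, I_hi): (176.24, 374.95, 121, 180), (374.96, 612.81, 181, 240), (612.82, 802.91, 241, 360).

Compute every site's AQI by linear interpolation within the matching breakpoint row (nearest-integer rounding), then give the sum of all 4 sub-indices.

966

São Paulo: 719.68 ∈ [612.82, 802.91] ↔ index [241, 360].
241 + (719.68−612.82)·(360−241)/(802.91−612.82) = 241 + 106.86·119/190.09 ≈ 307.90, so AQI = 308.
Bangkok: row 374.96–612.81 (AQI 181–240). (240−181)·(514.35−374.96)/(612.81−374.96) + 181 = 59·139.39/237.85 + 181 ≈ 215.58 → 216.
Seoul: row 176.24–374.95 (AQI 121–180). (180−121)·(278.86−176.24)/(374.95−176.24) + 121 = 59·102.62/198.71 + 121 ≈ 151.47 → 151.
Houston: 692.52 lies in 612.82–802.91, so I_lo=241, I_hi=360, C_lo=612.82, C_hi=802.91.
(360−241)/(802.91−612.82) × (692.52−612.82) + 241 = 119/190.09 × 79.70 + 241 ≈ 290.89 → 291.
AQIs: São Paulo=308, Bangkok=216, Seoul=151, Houston=291. Sum = 308 + 216 + 151 + 291 = 966.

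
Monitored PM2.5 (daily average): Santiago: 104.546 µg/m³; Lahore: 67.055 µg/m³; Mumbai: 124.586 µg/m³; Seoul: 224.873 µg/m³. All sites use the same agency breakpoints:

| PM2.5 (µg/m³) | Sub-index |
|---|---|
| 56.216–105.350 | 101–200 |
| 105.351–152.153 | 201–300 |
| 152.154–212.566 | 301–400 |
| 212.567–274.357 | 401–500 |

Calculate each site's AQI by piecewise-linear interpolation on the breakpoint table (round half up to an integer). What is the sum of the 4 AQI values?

Santiago: 104.546 ∈ [56.216, 105.350] ↔ index [101, 200].
101 + (104.546−56.216)·(200−101)/(105.350−56.216) = 101 + 48.330·99/49.134 ≈ 198.38, so AQI = 198.
Lahore 67.055: bracket 56.216–105.350 → index 101–200; slope 99/49.134, offset 10.839.
AQI = 101 + 99/49.134·10.839 ≈ 122.84 ⇒ 123.
Mumbai 124.586: bracket 105.351–152.153 → index 201–300; slope 99/46.802, offset 19.235.
AQI = 201 + 99/46.802·19.235 ≈ 241.69 ⇒ 242.
Seoul: 224.873 ∈ [212.567, 274.357] ↔ index [401, 500].
401 + (224.873−212.567)·(500−401)/(274.357−212.567) = 401 + 12.306·99/61.790 ≈ 420.72, so AQI = 421.
AQIs: Santiago=198, Lahore=123, Mumbai=242, Seoul=421. Sum = 198 + 123 + 242 + 421 = 984.

984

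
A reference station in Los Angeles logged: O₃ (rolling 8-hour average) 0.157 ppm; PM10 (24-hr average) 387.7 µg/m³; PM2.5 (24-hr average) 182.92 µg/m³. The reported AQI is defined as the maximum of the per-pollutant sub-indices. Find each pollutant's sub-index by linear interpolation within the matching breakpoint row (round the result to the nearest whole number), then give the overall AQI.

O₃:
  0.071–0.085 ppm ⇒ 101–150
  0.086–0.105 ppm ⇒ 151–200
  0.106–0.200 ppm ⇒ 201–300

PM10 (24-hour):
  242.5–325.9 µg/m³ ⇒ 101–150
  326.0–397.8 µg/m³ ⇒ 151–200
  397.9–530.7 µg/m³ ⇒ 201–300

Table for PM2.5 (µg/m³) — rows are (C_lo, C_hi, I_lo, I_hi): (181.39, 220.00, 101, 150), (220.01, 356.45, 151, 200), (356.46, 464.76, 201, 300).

255

O₃ 0.157: bracket 0.106–0.200 → index 201–300; slope 99/0.094, offset 0.051.
AQI = 201 + 99/0.094·0.051 ≈ 254.71 ⇒ 255.
PM10: 387.7 lies in 326.0–397.8, so I_lo=151, I_hi=200, C_lo=326.0, C_hi=397.8.
(200−151)/(397.8−326.0) × (387.7−326.0) + 151 = 49/71.8 × 61.7 + 151 ≈ 193.11 → 193.
PM2.5: 182.92 ∈ [181.39, 220.00] ↔ index [101, 150].
101 + (182.92−181.39)·(150−101)/(220.00−181.39) = 101 + 1.53·49/38.61 ≈ 102.94, so AQI = 103.
Sub-indices: O₃→255, PM10→193, PM2.5→103. Overall AQI = max = 255; dominant pollutant is O₃.
AQI 255: Very Unhealthy.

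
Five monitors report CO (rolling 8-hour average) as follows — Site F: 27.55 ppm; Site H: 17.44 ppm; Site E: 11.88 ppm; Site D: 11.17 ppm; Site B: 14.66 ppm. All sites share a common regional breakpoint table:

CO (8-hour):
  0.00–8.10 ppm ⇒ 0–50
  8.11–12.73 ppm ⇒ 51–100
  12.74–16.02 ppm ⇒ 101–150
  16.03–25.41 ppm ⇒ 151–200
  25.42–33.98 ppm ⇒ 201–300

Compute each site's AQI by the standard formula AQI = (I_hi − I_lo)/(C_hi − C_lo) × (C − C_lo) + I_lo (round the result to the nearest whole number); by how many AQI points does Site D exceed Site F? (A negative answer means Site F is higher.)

-143

Site F: 27.55 lies in 25.42–33.98, so I_lo=201, I_hi=300, C_lo=25.42, C_hi=33.98.
(300−201)/(33.98−25.42) × (27.55−25.42) + 201 = 99/8.56 × 2.13 + 201 ≈ 225.63 → 226.
Site H 17.44: bracket 16.03–25.41 → index 151–200; slope 49/9.38, offset 1.41.
AQI = 151 + 49/9.38·1.41 ≈ 158.37 ⇒ 158.
Site E 11.88: bracket 8.11–12.73 → index 51–100; slope 49/4.62, offset 3.77.
AQI = 51 + 49/4.62·3.77 ≈ 90.98 ⇒ 91.
Site D 11.17: bracket 8.11–12.73 → index 51–100; slope 49/4.62, offset 3.06.
AQI = 51 + 49/4.62·3.06 ≈ 83.45 ⇒ 83.
Site B 14.66: bracket 12.74–16.02 → index 101–150; slope 49/3.28, offset 1.92.
AQI = 101 + 49/3.28·1.92 ≈ 129.68 ⇒ 130.
AQIs: Site F=226, Site H=158, Site E=91, Site D=83, Site B=130. Site D (83) − Site F (226) = -143.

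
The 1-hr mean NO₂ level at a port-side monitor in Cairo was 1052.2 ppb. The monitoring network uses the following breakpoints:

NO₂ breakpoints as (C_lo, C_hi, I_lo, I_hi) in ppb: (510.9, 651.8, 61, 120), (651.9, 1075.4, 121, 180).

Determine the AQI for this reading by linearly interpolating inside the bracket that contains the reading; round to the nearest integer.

177

NO₂ 1052.2: bracket 651.9–1075.4 → index 121–180; slope 59/423.5, offset 400.3.
AQI = 121 + 59/423.5·400.3 ≈ 176.77 ⇒ 177.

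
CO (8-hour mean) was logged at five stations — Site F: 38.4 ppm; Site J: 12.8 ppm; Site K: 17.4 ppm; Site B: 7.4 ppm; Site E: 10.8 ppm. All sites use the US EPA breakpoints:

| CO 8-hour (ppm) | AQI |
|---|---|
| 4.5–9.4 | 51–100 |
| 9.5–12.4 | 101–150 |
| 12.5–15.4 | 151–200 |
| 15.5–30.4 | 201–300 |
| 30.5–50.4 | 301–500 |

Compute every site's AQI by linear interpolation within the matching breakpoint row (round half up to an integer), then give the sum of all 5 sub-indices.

Site F 38.4: bracket 30.5–50.4 → index 301–500; slope 199/19.9, offset 7.9.
AQI = 301 + 199/19.9·7.9 ≈ 380.00 ⇒ 380.
Site J 12.8: bracket 12.5–15.4 → index 151–200; slope 49/2.9, offset 0.3.
AQI = 151 + 49/2.9·0.3 ≈ 156.07 ⇒ 156.
Site K: 17.4 ∈ [15.5, 30.4] ↔ index [201, 300].
201 + (17.4−15.5)·(300−201)/(30.4−15.5) = 201 + 1.9·99/14.9 ≈ 213.62, so AQI = 214.
Site B 7.4: bracket 4.5–9.4 → index 51–100; slope 49/4.9, offset 2.9.
AQI = 51 + 49/4.9·2.9 ≈ 80.00 ⇒ 80.
Site E: 10.8 lies in 9.5–12.4, so I_lo=101, I_hi=150, C_lo=9.5, C_hi=12.4.
(150−101)/(12.4−9.5) × (10.8−9.5) + 101 = 49/2.9 × 1.3 + 101 ≈ 122.97 → 123.
AQIs: Site F=380, Site J=156, Site K=214, Site B=80, Site E=123. Sum = 380 + 156 + 214 + 80 + 123 = 953.

953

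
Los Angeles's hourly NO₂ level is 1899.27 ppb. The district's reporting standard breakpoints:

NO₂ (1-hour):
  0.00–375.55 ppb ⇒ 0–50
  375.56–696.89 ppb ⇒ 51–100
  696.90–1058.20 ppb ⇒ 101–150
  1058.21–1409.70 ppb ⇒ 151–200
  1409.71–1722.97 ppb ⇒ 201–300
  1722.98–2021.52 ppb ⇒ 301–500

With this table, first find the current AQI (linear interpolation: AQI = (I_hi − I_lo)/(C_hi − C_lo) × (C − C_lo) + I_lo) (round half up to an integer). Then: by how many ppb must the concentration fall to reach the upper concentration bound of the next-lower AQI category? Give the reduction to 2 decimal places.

176.30

NO₂: 1899.27 ∈ [1722.98, 2021.52] ↔ index [301, 500].
301 + (1899.27−1722.98)·(500−301)/(2021.52−1722.98) = 301 + 176.29·199/298.54 ≈ 418.51, so AQI = 419.
Current AQI 419 is in the Hazardous range (301–500). The next-lower category tops out at AQI 300, whose upper concentration bound is 1722.97 ppb.
Reduction needed = 1899.27 − 1722.97 = 176.30 ppb.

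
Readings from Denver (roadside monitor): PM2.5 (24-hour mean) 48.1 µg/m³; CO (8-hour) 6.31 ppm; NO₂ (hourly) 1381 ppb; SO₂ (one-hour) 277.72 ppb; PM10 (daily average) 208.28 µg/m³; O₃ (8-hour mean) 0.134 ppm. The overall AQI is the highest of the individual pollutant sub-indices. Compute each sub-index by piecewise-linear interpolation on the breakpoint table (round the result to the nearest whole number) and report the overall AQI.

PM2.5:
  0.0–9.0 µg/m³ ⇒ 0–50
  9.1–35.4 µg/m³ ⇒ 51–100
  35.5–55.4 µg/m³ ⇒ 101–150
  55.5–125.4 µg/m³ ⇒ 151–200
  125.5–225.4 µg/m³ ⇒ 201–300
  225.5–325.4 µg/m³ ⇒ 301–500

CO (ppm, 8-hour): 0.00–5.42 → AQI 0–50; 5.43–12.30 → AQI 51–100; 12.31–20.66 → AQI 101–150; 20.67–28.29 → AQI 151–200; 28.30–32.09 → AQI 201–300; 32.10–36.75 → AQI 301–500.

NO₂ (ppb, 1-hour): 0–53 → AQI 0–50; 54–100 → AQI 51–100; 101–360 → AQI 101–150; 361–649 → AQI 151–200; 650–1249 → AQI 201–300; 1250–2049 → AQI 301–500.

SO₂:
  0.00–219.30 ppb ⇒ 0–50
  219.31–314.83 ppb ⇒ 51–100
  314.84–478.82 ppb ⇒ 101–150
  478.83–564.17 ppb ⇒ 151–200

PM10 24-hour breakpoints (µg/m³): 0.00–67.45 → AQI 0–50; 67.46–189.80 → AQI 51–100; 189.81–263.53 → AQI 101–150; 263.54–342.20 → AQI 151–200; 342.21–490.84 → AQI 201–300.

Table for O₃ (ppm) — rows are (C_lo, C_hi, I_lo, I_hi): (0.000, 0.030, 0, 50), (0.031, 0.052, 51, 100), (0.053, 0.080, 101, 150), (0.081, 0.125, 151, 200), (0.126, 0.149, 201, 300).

PM2.5: row 35.5–55.4 (AQI 101–150). (150−101)·(48.1−35.5)/(55.4−35.5) + 101 = 49·12.6/19.9 + 101 ≈ 132.03 → 132.
CO: row 5.43–12.30 (AQI 51–100). (100−51)·(6.31−5.43)/(12.30−5.43) + 51 = 49·0.88/6.87 + 51 ≈ 57.28 → 57.
NO₂ 1381: bracket 1250–2049 → index 301–500; slope 199/799, offset 131.
AQI = 301 + 199/799·131 ≈ 333.63 ⇒ 334.
SO₂: 277.72 lies in 219.31–314.83, so I_lo=51, I_hi=100, C_lo=219.31, C_hi=314.83.
(100−51)/(314.83−219.31) × (277.72−219.31) + 51 = 49/95.52 × 58.41 + 51 ≈ 80.96 → 81.
PM10: 208.28 lies in 189.81–263.53, so I_lo=101, I_hi=150, C_lo=189.81, C_hi=263.53.
(150−101)/(263.53−189.81) × (208.28−189.81) + 101 = 49/73.72 × 18.47 + 101 ≈ 113.28 → 113.
O₃: row 0.126–0.149 (AQI 201–300). (300−201)·(0.134−0.126)/(0.149−0.126) + 201 = 99·0.008/0.023 + 201 ≈ 235.43 → 235.
Sub-indices: PM2.5→132, CO→57, NO₂→334, SO₂→81, PM10→113, O₃→235. Overall AQI = max = 334; dominant pollutant is NO₂.

334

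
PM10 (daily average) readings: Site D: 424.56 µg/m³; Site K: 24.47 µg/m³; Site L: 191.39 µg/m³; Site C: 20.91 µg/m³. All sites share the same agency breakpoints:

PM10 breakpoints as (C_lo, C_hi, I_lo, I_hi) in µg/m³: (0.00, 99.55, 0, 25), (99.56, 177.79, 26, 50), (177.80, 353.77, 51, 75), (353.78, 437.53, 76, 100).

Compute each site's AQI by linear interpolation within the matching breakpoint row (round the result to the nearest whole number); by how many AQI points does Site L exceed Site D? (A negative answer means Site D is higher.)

Site D: row 353.78–437.53 (AQI 76–100). (100−76)·(424.56−353.78)/(437.53−353.78) + 76 = 24·70.78/83.75 + 76 ≈ 96.28 → 96.
Site K: 24.47 ∈ [0.00, 99.55] ↔ index [0, 25].
0 + (24.47−0.00)·(25−0)/(99.55−0.00) = 0 + 24.47·25/99.55 ≈ 6.15, so AQI = 6.
Site L: row 177.80–353.77 (AQI 51–75). (75−51)·(191.39−177.80)/(353.77−177.80) + 51 = 24·13.59/175.97 + 51 ≈ 52.85 → 53.
Site C: row 0.00–99.55 (AQI 0–25). (25−0)·(20.91−0.00)/(99.55−0.00) + 0 = 25·20.91/99.55 + 0 ≈ 5.25 → 5.
AQIs: Site D=96, Site K=6, Site L=53, Site C=5. Site L (53) − Site D (96) = -43.

-43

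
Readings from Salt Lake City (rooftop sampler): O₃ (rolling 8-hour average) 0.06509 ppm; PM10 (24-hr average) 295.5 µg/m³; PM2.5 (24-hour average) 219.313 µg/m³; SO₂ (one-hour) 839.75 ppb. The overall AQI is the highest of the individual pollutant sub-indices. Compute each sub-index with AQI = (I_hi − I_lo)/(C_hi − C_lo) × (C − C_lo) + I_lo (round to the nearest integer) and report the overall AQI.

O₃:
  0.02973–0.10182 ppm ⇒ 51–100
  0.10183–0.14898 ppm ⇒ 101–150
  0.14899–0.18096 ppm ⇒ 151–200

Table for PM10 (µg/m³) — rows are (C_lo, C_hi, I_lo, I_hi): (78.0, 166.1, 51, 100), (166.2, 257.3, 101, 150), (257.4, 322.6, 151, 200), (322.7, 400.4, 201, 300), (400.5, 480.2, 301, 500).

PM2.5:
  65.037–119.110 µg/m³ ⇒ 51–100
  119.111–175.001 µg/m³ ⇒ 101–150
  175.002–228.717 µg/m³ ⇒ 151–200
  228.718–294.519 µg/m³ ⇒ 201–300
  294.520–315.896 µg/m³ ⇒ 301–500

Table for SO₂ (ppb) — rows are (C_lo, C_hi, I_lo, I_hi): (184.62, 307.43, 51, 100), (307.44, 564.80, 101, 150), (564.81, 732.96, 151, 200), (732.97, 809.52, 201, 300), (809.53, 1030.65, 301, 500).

328

O₃: 0.06509 lies in 0.02973–0.10182, so I_lo=51, I_hi=100, C_lo=0.02973, C_hi=0.10182.
(100−51)/(0.10182−0.02973) × (0.06509−0.02973) + 51 = 49/0.07209 × 0.03536 + 51 ≈ 75.03 → 75.
PM10 295.5: bracket 257.4–322.6 → index 151–200; slope 49/65.2, offset 38.1.
AQI = 151 + 49/65.2·38.1 ≈ 179.63 ⇒ 180.
PM2.5: row 175.002–228.717 (AQI 151–200). (200−151)·(219.313−175.002)/(228.717−175.002) + 151 = 49·44.311/53.715 + 151 ≈ 191.42 → 191.
SO₂: 839.75 lies in 809.53–1030.65, so I_lo=301, I_hi=500, C_lo=809.53, C_hi=1030.65.
(500−301)/(1030.65−809.53) × (839.75−809.53) + 301 = 199/221.12 × 30.22 + 301 ≈ 328.20 → 328.
Sub-indices: O₃→75, PM10→180, PM2.5→191, SO₂→328. Overall AQI = max = 328; dominant pollutant is SO₂.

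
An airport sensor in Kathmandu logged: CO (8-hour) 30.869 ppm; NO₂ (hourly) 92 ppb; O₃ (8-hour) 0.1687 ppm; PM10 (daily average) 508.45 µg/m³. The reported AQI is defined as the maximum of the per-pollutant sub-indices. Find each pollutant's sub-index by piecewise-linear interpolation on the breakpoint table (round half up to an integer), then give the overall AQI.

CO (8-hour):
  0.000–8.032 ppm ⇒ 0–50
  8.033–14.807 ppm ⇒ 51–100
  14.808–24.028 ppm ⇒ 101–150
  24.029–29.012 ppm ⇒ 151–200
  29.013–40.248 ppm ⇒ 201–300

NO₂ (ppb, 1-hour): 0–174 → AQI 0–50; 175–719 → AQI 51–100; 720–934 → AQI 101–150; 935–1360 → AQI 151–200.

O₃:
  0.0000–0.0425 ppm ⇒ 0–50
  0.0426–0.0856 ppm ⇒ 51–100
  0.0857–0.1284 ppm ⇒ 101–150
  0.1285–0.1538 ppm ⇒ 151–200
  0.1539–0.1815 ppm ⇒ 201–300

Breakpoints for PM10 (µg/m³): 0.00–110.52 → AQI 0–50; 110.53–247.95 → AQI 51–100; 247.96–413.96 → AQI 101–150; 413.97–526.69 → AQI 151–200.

254

CO: 30.869 lies in 29.013–40.248, so I_lo=201, I_hi=300, C_lo=29.013, C_hi=40.248.
(300−201)/(40.248−29.013) × (30.869−29.013) + 201 = 99/11.235 × 1.856 + 201 ≈ 217.35 → 217.
NO₂: row 0–174 (AQI 0–50). (50−0)·(92−0)/(174−0) + 0 = 50·92/174 + 0 ≈ 26.44 → 26.
O₃: 0.1687 lies in 0.1539–0.1815, so I_lo=201, I_hi=300, C_lo=0.1539, C_hi=0.1815.
(300−201)/(0.1815−0.1539) × (0.1687−0.1539) + 201 = 99/0.0276 × 0.0148 + 201 ≈ 254.09 → 254.
PM10: row 413.97–526.69 (AQI 151–200). (200−151)·(508.45−413.97)/(526.69−413.97) + 151 = 49·94.48/112.72 + 151 ≈ 192.07 → 192.
Sub-indices: CO→217, NO₂→26, O₃→254, PM10→192. Overall AQI = max = 254; dominant pollutant is O₃.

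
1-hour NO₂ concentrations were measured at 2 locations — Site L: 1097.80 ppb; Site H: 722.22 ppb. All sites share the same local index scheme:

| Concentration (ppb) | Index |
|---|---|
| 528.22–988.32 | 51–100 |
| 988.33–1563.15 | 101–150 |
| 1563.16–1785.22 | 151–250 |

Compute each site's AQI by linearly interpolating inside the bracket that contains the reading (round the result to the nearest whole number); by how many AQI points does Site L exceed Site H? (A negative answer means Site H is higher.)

Site L: 1097.80 lies in 988.33–1563.15, so I_lo=101, I_hi=150, C_lo=988.33, C_hi=1563.15.
(150−101)/(1563.15−988.33) × (1097.80−988.33) + 101 = 49/574.82 × 109.47 + 101 ≈ 110.33 → 110.
Site H: 722.22 lies in 528.22–988.32, so I_lo=51, I_hi=100, C_lo=528.22, C_hi=988.32.
(100−51)/(988.32−528.22) × (722.22−528.22) + 51 = 49/460.10 × 194.00 + 51 ≈ 71.66 → 72.
AQIs: Site L=110, Site H=72. Site L (110) − Site H (72) = 38.

38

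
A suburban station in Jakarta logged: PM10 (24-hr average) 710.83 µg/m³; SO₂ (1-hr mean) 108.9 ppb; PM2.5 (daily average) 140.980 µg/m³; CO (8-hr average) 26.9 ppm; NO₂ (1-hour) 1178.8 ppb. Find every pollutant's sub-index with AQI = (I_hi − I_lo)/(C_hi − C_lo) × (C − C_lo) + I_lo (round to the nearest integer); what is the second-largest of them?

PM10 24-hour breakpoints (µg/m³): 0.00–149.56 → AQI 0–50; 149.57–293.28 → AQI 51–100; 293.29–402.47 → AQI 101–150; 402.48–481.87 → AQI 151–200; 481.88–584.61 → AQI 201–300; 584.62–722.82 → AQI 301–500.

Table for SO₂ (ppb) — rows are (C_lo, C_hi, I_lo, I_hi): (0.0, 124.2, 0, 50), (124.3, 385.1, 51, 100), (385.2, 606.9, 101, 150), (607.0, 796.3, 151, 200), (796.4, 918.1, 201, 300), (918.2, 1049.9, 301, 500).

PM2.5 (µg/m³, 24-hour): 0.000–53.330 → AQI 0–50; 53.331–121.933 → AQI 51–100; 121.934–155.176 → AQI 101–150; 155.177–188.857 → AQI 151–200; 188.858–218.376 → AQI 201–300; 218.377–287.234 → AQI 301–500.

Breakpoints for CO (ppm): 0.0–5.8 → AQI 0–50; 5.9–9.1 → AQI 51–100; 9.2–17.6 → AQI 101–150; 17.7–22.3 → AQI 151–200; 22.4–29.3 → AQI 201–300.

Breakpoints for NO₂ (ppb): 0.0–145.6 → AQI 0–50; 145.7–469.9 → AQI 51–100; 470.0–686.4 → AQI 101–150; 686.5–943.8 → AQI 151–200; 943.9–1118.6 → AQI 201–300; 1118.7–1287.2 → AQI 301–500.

PM10: row 584.62–722.82 (AQI 301–500). (500−301)·(710.83−584.62)/(722.82−584.62) + 301 = 199·126.21/138.20 + 301 ≈ 482.74 → 483.
SO₂: row 0.0–124.2 (AQI 0–50). (50−0)·(108.9−0.0)/(124.2−0.0) + 0 = 50·108.9/124.2 + 0 ≈ 43.84 → 44.
PM2.5 140.980: bracket 121.934–155.176 → index 101–150; slope 49/33.242, offset 19.046.
AQI = 101 + 49/33.242·19.046 ≈ 129.07 ⇒ 129.
CO: 26.9 lies in 22.4–29.3, so I_lo=201, I_hi=300, C_lo=22.4, C_hi=29.3.
(300−201)/(29.3−22.4) × (26.9−22.4) + 201 = 99/6.9 × 4.5 + 201 ≈ 265.57 → 266.
NO₂: row 1118.7–1287.2 (AQI 301–500). (500−301)·(1178.8−1118.7)/(1287.2−1118.7) + 301 = 199·60.1/168.5 + 301 ≈ 371.98 → 372.
Sub-indices: PM10→483, SO₂→44, PM2.5→129, CO→266, NO₂→372. Ranked high→low: 483, 372, 266, 129, 44. Second-highest sub-index = 372.

372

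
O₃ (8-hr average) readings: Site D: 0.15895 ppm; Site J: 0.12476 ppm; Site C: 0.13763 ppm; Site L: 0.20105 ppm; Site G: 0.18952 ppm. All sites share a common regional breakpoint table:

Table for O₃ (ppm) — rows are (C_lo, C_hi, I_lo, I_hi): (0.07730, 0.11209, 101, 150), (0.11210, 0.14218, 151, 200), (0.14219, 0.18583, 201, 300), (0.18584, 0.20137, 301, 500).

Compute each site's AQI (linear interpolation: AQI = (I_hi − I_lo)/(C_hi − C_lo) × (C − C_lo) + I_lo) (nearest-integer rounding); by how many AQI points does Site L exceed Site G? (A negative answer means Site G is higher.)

Site D: 0.15895 ∈ [0.14219, 0.18583] ↔ index [201, 300].
201 + (0.15895−0.14219)·(300−201)/(0.18583−0.14219) = 201 + 0.01676·99/0.04364 ≈ 239.02, so AQI = 239.
Site J: 0.12476 lies in 0.11210–0.14218, so I_lo=151, I_hi=200, C_lo=0.11210, C_hi=0.14218.
(200−151)/(0.14218−0.11210) × (0.12476−0.11210) + 151 = 49/0.03008 × 0.01266 + 151 ≈ 171.62 → 172.
Site C: 0.13763 ∈ [0.11210, 0.14218] ↔ index [151, 200].
151 + (0.13763−0.11210)·(200−151)/(0.14218−0.11210) = 151 + 0.02553·49/0.03008 ≈ 192.59, so AQI = 193.
Site L: 0.20105 ∈ [0.18584, 0.20137] ↔ index [301, 500].
301 + (0.20105−0.18584)·(500−301)/(0.20137−0.18584) = 301 + 0.01521·199/0.01553 ≈ 495.90, so AQI = 496.
Site G: row 0.18584–0.20137 (AQI 301–500). (500−301)·(0.18952−0.18584)/(0.20137−0.18584) + 301 = 199·0.00368/0.01553 + 301 ≈ 348.16 → 348.
AQIs: Site D=239, Site J=172, Site C=193, Site L=496, Site G=348. Site L (496) − Site G (348) = 148.

148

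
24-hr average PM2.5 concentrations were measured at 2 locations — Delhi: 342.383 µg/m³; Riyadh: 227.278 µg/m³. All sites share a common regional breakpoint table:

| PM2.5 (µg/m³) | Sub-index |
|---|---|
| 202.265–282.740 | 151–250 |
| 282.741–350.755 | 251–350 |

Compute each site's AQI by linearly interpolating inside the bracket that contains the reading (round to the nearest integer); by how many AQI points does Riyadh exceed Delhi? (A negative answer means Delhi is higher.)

-156

Delhi 342.383: bracket 282.741–350.755 → index 251–350; slope 99/68.014, offset 59.642.
AQI = 251 + 99/68.014·59.642 ≈ 337.81 ⇒ 338.
Riyadh: 227.278 lies in 202.265–282.740, so I_lo=151, I_hi=250, C_lo=202.265, C_hi=282.740.
(250−151)/(282.740−202.265) × (227.278−202.265) + 151 = 99/80.475 × 25.013 + 151 ≈ 181.77 → 182.
AQIs: Delhi=338, Riyadh=182. Riyadh (182) − Delhi (338) = -156.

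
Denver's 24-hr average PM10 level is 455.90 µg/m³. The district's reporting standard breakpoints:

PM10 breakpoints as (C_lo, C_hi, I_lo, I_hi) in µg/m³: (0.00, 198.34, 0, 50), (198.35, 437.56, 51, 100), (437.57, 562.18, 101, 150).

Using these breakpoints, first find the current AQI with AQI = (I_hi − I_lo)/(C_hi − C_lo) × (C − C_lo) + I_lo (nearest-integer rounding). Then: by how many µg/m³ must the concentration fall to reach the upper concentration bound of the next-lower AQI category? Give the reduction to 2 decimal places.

18.34

PM10: row 437.57–562.18 (AQI 101–150). (150−101)·(455.90−437.57)/(562.18−437.57) + 101 = 49·18.33/124.61 + 101 ≈ 108.21 → 108.
Current AQI 108 is in the Unhealthy for Sensitive Groups range (101–150). The next-lower category tops out at AQI 100, whose upper concentration bound is 437.56 µg/m³.
Reduction needed = 455.90 − 437.56 = 18.34 µg/m³.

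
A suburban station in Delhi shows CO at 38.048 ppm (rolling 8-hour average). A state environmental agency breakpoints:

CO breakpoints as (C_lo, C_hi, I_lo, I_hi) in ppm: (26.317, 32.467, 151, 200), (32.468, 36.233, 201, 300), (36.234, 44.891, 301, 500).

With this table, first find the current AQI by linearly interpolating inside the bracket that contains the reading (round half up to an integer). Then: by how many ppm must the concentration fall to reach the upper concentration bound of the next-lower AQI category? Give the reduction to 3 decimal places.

CO: row 36.234–44.891 (AQI 301–500). (500−301)·(38.048−36.234)/(44.891−36.234) + 301 = 199·1.814/8.657 + 301 ≈ 342.70 → 343.
Current AQI 343 is in the Hazardous range (301–500). The next-lower category tops out at AQI 300, whose upper concentration bound is 36.233 ppm.
Reduction needed = 38.048 − 36.233 = 1.815 ppm.

1.815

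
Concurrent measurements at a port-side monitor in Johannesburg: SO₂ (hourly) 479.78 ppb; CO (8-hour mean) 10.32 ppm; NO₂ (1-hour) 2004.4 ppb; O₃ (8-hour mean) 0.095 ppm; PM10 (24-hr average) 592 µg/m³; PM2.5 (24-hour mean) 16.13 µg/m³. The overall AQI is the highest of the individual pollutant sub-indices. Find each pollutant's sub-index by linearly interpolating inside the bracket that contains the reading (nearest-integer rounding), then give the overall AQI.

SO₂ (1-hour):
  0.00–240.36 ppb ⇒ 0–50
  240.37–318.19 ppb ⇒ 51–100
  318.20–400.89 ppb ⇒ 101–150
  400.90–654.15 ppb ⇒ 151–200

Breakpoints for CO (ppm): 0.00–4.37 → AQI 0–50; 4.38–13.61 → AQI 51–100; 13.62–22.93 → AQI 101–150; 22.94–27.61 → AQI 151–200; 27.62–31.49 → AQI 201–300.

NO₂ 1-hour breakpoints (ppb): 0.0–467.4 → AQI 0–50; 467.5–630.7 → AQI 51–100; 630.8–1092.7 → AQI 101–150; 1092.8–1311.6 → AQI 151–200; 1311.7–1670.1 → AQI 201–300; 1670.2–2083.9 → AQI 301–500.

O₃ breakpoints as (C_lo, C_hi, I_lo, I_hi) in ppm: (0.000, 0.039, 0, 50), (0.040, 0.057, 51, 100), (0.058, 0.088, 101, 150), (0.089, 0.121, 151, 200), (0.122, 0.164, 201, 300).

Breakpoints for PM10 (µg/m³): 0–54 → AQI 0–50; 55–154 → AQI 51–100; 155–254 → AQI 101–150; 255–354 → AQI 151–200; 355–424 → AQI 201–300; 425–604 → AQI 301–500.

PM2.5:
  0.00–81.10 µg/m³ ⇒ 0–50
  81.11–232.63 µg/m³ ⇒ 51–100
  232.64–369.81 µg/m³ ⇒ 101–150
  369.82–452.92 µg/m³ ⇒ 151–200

SO₂: 479.78 lies in 400.90–654.15, so I_lo=151, I_hi=200, C_lo=400.90, C_hi=654.15.
(200−151)/(654.15−400.90) × (479.78−400.90) + 151 = 49/253.25 × 78.88 + 151 ≈ 166.26 → 166.
CO: row 4.38–13.61 (AQI 51–100). (100−51)·(10.32−4.38)/(13.61−4.38) + 51 = 49·5.94/9.23 + 51 ≈ 82.53 → 83.
NO₂: row 1670.2–2083.9 (AQI 301–500). (500−301)·(2004.4−1670.2)/(2083.9−1670.2) + 301 = 199·334.2/413.7 + 301 ≈ 461.76 → 462.
O₃ 0.095: bracket 0.089–0.121 → index 151–200; slope 49/0.032, offset 0.006.
AQI = 151 + 49/0.032·0.006 ≈ 160.19 ⇒ 160.
PM10 592: bracket 425–604 → index 301–500; slope 199/179, offset 167.
AQI = 301 + 199/179·167 ≈ 486.66 ⇒ 487.
PM2.5: 16.13 lies in 0.00–81.10, so I_lo=0, I_hi=50, C_lo=0.00, C_hi=81.10.
(50−0)/(81.10−0.00) × (16.13−0.00) + 0 = 50/81.10 × 16.13 + 0 ≈ 9.94 → 10.
Sub-indices: SO₂→166, CO→83, NO₂→462, O₃→160, PM10→487, PM2.5→10. Overall AQI = max = 487; dominant pollutant is PM10.

487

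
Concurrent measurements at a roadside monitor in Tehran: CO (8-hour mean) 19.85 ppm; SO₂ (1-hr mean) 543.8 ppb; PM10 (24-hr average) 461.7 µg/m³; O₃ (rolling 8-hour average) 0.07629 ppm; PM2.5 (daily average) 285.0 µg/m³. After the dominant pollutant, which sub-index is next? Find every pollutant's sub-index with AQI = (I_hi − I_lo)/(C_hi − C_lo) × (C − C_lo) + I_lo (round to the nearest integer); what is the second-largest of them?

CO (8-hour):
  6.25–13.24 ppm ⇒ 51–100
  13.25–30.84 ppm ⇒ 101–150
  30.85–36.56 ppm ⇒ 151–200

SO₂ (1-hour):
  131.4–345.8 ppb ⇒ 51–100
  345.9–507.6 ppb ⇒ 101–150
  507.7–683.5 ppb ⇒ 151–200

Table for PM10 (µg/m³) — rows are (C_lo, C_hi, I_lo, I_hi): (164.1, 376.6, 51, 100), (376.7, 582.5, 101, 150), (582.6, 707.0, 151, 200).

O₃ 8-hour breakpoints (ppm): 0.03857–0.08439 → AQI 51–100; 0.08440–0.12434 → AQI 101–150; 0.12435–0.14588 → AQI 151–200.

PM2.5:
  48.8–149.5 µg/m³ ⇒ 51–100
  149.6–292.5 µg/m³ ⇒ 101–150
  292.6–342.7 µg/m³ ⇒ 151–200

CO 19.85: bracket 13.25–30.84 → index 101–150; slope 49/17.59, offset 6.60.
AQI = 101 + 49/17.59·6.60 ≈ 119.39 ⇒ 119.
SO₂: row 507.7–683.5 (AQI 151–200). (200−151)·(543.8−507.7)/(683.5−507.7) + 151 = 49·36.1/175.8 + 151 ≈ 161.06 → 161.
PM10: 461.7 lies in 376.7–582.5, so I_lo=101, I_hi=150, C_lo=376.7, C_hi=582.5.
(150−101)/(582.5−376.7) × (461.7−376.7) + 101 = 49/205.8 × 85.0 + 101 ≈ 121.24 → 121.
O₃: row 0.03857–0.08439 (AQI 51–100). (100−51)·(0.07629−0.03857)/(0.08439−0.03857) + 51 = 49·0.03772/0.04582 + 51 ≈ 91.34 → 91.
PM2.5: row 149.6–292.5 (AQI 101–150). (150−101)·(285.0−149.6)/(292.5−149.6) + 101 = 49·135.4/142.9 + 101 ≈ 147.43 → 147.
Sub-indices: CO→119, SO₂→161, PM10→121, O₃→91, PM2.5→147. Ranked high→low: 161, 147, 121, 119, 91. Second-highest sub-index = 147.

147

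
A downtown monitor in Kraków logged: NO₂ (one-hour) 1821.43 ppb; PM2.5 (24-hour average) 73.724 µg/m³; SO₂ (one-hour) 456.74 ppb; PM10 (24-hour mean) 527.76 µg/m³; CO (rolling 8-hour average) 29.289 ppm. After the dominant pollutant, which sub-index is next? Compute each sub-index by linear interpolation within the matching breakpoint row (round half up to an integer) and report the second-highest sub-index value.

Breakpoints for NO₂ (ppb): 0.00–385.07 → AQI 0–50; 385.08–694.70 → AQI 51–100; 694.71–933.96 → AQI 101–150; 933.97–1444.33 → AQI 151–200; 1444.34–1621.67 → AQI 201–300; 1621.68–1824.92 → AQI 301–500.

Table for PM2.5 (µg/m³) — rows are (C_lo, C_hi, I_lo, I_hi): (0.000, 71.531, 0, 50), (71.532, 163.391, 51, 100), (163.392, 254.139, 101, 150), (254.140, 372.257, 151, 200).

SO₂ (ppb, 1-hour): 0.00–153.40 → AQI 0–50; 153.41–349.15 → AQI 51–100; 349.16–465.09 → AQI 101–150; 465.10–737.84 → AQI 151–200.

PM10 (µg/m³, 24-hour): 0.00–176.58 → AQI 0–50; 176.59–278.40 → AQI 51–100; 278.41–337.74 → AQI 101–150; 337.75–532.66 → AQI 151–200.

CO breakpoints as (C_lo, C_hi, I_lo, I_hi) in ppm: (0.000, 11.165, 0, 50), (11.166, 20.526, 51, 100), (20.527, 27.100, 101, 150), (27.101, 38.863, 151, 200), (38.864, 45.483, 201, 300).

199

NO₂ 1821.43: bracket 1621.68–1824.92 → index 301–500; slope 199/203.24, offset 199.75.
AQI = 301 + 199/203.24·199.75 ≈ 496.58 ⇒ 497.
PM2.5 73.724: bracket 71.532–163.391 → index 51–100; slope 49/91.859, offset 2.192.
AQI = 51 + 49/91.859·2.192 ≈ 52.17 ⇒ 52.
SO₂: 456.74 lies in 349.16–465.09, so I_lo=101, I_hi=150, C_lo=349.16, C_hi=465.09.
(150−101)/(465.09−349.16) × (456.74−349.16) + 101 = 49/115.93 × 107.58 + 101 ≈ 146.47 → 146.
PM10 527.76: bracket 337.75–532.66 → index 151–200; slope 49/194.91, offset 190.01.
AQI = 151 + 49/194.91·190.01 ≈ 198.77 ⇒ 199.
CO: 29.289 lies in 27.101–38.863, so I_lo=151, I_hi=200, C_lo=27.101, C_hi=38.863.
(200−151)/(38.863−27.101) × (29.289−27.101) + 151 = 49/11.762 × 2.188 + 151 ≈ 160.12 → 160.
Sub-indices: NO₂→497, PM2.5→52, SO₂→146, PM10→199, CO→160. Ranked high→low: 497, 199, 160, 146, 52. Second-highest sub-index = 199.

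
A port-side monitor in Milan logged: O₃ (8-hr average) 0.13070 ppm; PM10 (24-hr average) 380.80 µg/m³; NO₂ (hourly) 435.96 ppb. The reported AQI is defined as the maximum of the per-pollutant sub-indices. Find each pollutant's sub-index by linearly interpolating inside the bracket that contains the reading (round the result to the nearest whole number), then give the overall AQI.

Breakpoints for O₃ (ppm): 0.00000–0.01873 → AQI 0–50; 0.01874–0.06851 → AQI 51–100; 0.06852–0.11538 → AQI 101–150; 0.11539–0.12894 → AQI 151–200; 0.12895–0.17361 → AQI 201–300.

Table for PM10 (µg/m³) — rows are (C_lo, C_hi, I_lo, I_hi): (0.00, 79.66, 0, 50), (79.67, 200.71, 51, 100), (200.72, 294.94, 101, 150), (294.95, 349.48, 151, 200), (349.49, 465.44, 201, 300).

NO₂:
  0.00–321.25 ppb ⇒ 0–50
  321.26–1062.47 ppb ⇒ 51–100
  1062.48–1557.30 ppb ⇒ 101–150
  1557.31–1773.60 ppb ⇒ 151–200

228

O₃: 0.13070 ∈ [0.12895, 0.17361] ↔ index [201, 300].
201 + (0.13070−0.12895)·(300−201)/(0.17361−0.12895) = 201 + 0.00175·99/0.04466 ≈ 204.88, so AQI = 205.
PM10: 380.80 lies in 349.49–465.44, so I_lo=201, I_hi=300, C_lo=349.49, C_hi=465.44.
(300−201)/(465.44−349.49) × (380.80−349.49) + 201 = 99/115.95 × 31.31 + 201 ≈ 227.73 → 228.
NO₂ 435.96: bracket 321.26–1062.47 → index 51–100; slope 49/741.21, offset 114.70.
AQI = 51 + 49/741.21·114.70 ≈ 58.58 ⇒ 59.
Sub-indices: O₃→205, PM10→228, NO₂→59. Overall AQI = max = 228; dominant pollutant is PM10.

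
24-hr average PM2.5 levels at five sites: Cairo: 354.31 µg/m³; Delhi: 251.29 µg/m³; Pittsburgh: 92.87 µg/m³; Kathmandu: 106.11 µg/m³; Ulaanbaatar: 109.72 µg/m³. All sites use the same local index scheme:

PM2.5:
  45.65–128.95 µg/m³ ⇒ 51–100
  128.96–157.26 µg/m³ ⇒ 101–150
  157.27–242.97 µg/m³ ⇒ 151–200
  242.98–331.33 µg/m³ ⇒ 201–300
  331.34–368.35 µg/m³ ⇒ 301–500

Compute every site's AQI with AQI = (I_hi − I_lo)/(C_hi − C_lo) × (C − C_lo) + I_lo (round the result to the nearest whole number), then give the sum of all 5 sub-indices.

890

Cairo: 354.31 lies in 331.34–368.35, so I_lo=301, I_hi=500, C_lo=331.34, C_hi=368.35.
(500−301)/(368.35−331.34) × (354.31−331.34) + 301 = 199/37.01 × 22.97 + 301 ≈ 424.51 → 425.
Delhi: 251.29 ∈ [242.98, 331.33] ↔ index [201, 300].
201 + (251.29−242.98)·(300−201)/(331.33−242.98) = 201 + 8.31·99/88.35 ≈ 210.31, so AQI = 210.
Pittsburgh: 92.87 lies in 45.65–128.95, so I_lo=51, I_hi=100, C_lo=45.65, C_hi=128.95.
(100−51)/(128.95−45.65) × (92.87−45.65) + 51 = 49/83.30 × 47.22 + 51 ≈ 78.78 → 79.
Kathmandu: 106.11 ∈ [45.65, 128.95] ↔ index [51, 100].
51 + (106.11−45.65)·(100−51)/(128.95−45.65) = 51 + 60.46·49/83.30 ≈ 86.56, so AQI = 87.
Ulaanbaatar 109.72: bracket 45.65–128.95 → index 51–100; slope 49/83.30, offset 64.07.
AQI = 51 + 49/83.30·64.07 ≈ 88.69 ⇒ 89.
AQIs: Cairo=425, Delhi=210, Pittsburgh=79, Kathmandu=87, Ulaanbaatar=89. Sum = 425 + 210 + 79 + 87 + 89 = 890.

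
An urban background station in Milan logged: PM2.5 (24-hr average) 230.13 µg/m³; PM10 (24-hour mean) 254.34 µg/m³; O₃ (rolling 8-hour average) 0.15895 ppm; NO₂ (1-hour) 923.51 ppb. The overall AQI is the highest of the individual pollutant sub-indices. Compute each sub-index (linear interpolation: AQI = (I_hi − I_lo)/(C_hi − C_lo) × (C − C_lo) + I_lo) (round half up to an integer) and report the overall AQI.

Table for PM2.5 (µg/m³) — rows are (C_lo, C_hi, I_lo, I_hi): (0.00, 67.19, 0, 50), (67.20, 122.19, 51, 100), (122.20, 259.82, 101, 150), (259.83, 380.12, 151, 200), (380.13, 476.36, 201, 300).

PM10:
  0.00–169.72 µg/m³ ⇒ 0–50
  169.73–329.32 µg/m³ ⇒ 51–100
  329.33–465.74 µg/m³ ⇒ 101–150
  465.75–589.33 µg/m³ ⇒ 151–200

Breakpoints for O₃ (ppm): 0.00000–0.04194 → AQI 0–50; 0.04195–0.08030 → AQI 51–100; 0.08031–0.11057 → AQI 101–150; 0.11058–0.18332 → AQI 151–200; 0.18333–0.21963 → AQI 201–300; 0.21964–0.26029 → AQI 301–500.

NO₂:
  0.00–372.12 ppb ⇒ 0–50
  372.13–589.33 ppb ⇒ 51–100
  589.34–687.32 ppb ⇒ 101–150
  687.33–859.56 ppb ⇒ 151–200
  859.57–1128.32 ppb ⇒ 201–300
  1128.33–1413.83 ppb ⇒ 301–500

PM2.5 230.13: bracket 122.20–259.82 → index 101–150; slope 49/137.62, offset 107.93.
AQI = 101 + 49/137.62·107.93 ≈ 139.43 ⇒ 139.
PM10 254.34: bracket 169.73–329.32 → index 51–100; slope 49/159.59, offset 84.61.
AQI = 51 + 49/159.59·84.61 ≈ 76.98 ⇒ 77.
O₃: 0.15895 lies in 0.11058–0.18332, so I_lo=151, I_hi=200, C_lo=0.11058, C_hi=0.18332.
(200−151)/(0.18332−0.11058) × (0.15895−0.11058) + 151 = 49/0.07274 × 0.04837 + 151 ≈ 183.58 → 184.
NO₂: 923.51 lies in 859.57–1128.32, so I_lo=201, I_hi=300, C_lo=859.57, C_hi=1128.32.
(300−201)/(1128.32−859.57) × (923.51−859.57) + 201 = 99/268.75 × 63.94 + 201 ≈ 224.55 → 225.
Sub-indices: PM2.5→139, PM10→77, O₃→184, NO₂→225. Overall AQI = max = 225; dominant pollutant is NO₂.
AQI 225: Very Unhealthy.

225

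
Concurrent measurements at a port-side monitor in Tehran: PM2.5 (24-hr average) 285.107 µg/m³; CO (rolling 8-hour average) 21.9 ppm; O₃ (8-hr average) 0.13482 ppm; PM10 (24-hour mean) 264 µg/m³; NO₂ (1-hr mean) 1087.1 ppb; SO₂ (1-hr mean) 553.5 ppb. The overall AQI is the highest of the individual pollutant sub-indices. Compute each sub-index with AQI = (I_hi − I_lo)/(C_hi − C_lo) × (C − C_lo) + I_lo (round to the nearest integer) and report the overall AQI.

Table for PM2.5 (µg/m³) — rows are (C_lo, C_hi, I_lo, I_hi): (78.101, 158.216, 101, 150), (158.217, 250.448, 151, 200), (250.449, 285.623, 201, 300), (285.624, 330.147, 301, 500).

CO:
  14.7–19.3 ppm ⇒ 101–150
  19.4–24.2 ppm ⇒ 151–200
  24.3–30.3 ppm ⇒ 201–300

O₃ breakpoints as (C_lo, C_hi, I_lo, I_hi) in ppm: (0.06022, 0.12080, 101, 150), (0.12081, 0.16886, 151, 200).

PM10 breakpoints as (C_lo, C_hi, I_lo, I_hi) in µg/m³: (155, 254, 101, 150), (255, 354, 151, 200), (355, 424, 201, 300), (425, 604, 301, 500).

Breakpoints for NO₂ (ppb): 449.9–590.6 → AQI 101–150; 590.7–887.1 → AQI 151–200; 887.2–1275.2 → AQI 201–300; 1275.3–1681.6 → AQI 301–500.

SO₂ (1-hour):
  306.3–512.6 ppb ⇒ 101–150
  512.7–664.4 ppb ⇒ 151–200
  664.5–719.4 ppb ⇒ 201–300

PM2.5: 285.107 ∈ [250.449, 285.623] ↔ index [201, 300].
201 + (285.107−250.449)·(300−201)/(285.623−250.449) = 201 + 34.658·99/35.174 ≈ 298.55, so AQI = 299.
CO 21.9: bracket 19.4–24.2 → index 151–200; slope 49/4.8, offset 2.5.
AQI = 151 + 49/4.8·2.5 ≈ 176.52 ⇒ 177.
O₃: row 0.12081–0.16886 (AQI 151–200). (200−151)·(0.13482−0.12081)/(0.16886−0.12081) + 151 = 49·0.01401/0.04805 + 151 ≈ 165.29 → 165.
PM10: 264 ∈ [255, 354] ↔ index [151, 200].
151 + (264−255)·(200−151)/(354−255) = 151 + 9·49/99 ≈ 155.45, so AQI = 155.
NO₂: 1087.1 lies in 887.2–1275.2, so I_lo=201, I_hi=300, C_lo=887.2, C_hi=1275.2.
(300−201)/(1275.2−887.2) × (1087.1−887.2) + 201 = 99/388.0 × 199.9 + 201 ≈ 252.01 → 252.
SO₂: row 512.7–664.4 (AQI 151–200). (200−151)·(553.5−512.7)/(664.4−512.7) + 151 = 49·40.8/151.7 + 151 ≈ 164.18 → 164.
Sub-indices: PM2.5→299, CO→177, O₃→165, PM10→155, NO₂→252, SO₂→164. Overall AQI = max = 299; dominant pollutant is PM2.5.

299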